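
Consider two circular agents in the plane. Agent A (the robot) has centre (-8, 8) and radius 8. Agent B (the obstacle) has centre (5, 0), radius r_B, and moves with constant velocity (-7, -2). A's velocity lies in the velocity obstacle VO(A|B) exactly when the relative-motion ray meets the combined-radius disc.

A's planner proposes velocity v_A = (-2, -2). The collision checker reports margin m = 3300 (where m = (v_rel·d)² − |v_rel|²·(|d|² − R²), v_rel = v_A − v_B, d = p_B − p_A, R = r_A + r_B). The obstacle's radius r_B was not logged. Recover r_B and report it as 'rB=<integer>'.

m = 3300
d = (13, -8);  v_rel = (5, 0),  |v_rel|² = 25
v_rel×d = (5)·(-8) − (0)·(13) = -40
since m = R²·25 − (-40)²:  R² = (1600 + 3300) / 25 = 196
R = √196 = 14  ⇒  r_B = 14 − 8 = 6

rB=6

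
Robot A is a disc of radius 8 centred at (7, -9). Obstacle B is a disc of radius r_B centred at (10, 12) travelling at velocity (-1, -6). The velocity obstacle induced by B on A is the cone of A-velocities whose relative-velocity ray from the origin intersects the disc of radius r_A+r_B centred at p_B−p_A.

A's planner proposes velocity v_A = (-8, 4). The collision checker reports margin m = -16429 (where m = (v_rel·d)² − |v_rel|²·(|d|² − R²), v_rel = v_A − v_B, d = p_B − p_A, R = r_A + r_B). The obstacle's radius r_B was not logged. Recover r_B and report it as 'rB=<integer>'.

m = -16429
d = (3, 21);  v_rel = (-7, 10),  |v_rel|² = 149
v_rel×d = (-7)·(21) − (10)·(3) = -177
since m = R²·149 − (-177)²:  R² = (31329 + -16429) / 149 = 100
R = √100 = 10  ⇒  r_B = 10 − 8 = 2

rB=2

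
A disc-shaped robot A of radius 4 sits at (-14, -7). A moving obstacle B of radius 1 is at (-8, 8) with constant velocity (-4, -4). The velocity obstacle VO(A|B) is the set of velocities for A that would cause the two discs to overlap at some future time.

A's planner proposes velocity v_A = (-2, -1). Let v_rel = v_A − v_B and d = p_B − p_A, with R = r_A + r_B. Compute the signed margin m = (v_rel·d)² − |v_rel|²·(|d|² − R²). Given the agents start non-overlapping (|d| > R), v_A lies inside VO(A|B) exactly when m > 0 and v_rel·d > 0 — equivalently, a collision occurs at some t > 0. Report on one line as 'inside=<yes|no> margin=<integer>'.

d = (6, 15),  |d|² = 261;  R = 4+1 = 5,  c = 261−5² = 236
v_rel = (2, 3),  |v_rel|² = 13;  v_rel·d = (2)·(6) + (3)·(15) = 57
13·t² − 114·t + 236 = 0  ⇒  m = 57² − 13·236 = 181
m = 181 > 0,  v_rel·d = 57 > 0  ⇒  inside

inside=yes margin=181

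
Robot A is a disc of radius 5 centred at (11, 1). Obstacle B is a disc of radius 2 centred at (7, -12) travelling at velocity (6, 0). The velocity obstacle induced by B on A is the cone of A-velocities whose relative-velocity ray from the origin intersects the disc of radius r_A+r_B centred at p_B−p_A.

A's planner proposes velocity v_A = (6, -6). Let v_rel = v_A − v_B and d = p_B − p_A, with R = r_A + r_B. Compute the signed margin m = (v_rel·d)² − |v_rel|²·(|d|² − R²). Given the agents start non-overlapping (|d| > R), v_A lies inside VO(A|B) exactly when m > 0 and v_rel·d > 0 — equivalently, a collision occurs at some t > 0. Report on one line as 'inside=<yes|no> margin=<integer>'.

d = (-4, -13),  |d|² = 185;  R = 5+2 = 7,  c = 185−7² = 136
v_rel = (0, -6),  |v_rel|² = 36;  v_rel·d = (0)·(-4) + (-6)·(-13) = 78
36·t² − 156·t + 136 = 0  ⇒  m = 78² − 36·136 = 1188
m = 1188 > 0,  v_rel·d = 78 > 0  ⇒  inside

inside=yes margin=1188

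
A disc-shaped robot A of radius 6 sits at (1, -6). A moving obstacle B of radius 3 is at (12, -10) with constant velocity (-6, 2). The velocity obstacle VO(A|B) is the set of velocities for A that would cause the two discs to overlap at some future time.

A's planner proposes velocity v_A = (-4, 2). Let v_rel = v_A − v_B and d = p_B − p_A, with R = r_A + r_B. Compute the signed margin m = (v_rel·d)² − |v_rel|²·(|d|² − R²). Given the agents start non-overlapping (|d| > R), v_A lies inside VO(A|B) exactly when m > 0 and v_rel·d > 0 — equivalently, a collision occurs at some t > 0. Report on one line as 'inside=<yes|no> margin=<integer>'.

d = (11, -4),  |d|² = 137;  R = 6+3 = 9,  c = 137−9² = 56
v_rel = (2, 0),  |v_rel|² = 4;  v_rel·d = (2)·(11) + (0)·(-4) = 22
4·t² − 44·t + 56 = 0  ⇒  m = 22² − 4·56 = 260
m = 260 > 0,  v_rel·d = 22 > 0  ⇒  inside

inside=yes margin=260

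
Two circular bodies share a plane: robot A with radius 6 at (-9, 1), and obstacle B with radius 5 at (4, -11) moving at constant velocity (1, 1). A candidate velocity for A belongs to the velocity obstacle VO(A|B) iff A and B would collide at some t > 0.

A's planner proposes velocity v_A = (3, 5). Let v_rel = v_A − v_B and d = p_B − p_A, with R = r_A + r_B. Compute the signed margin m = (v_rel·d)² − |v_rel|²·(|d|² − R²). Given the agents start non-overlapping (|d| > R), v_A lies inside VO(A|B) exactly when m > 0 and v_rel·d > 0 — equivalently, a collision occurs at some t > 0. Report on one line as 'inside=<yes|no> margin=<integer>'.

d = (13, -12),  |d|² = 313;  R = 6+5 = 11,  c = 313−11² = 192
v_rel = (2, 4),  |v_rel|² = 20;  v_rel·d = (2)·(13) + (4)·(-12) = -22
20·t² + 44·t + 192 = 0  ⇒  m = (-22)² − 20·192 = -3356
m = -3356 < 0,  v_rel·d = -22 < 0  ⇒  outside

inside=no margin=-3356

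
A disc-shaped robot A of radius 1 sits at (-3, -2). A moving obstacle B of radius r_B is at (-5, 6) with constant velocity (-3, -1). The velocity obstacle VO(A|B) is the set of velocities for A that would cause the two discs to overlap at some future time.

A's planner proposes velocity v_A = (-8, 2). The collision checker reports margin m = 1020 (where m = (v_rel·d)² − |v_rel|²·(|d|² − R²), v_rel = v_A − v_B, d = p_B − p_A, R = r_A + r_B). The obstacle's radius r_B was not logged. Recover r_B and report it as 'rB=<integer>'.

m = 1020
d = (-2, 8);  v_rel = (-5, 3),  |v_rel|² = 34
v_rel×d = (-5)·(8) − (3)·(-2) = -34
since m = R²·34 − (-34)²:  R² = (1156 + 1020) / 34 = 64
R = √64 = 8  ⇒  r_B = 8 − 1 = 7

rB=7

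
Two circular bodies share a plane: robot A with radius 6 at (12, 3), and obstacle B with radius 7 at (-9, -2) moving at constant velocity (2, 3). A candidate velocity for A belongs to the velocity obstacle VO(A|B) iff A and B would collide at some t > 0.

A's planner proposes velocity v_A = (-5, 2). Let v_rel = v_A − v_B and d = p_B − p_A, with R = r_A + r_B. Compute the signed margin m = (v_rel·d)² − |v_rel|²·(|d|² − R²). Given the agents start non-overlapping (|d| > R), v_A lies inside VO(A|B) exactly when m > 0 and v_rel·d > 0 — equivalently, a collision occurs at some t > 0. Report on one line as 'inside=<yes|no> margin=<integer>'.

d = (-21, -5),  |d|² = 466;  R = 6+7 = 13,  c = 466−13² = 297
v_rel = (-7, -1),  |v_rel|² = 50;  v_rel·d = (-7)·(-21) + (-1)·(-5) = 152
50·t² − 304·t + 297 = 0  ⇒  m = 152² − 50·297 = 8254
m = 8254 > 0,  v_rel·d = 152 > 0  ⇒  inside

inside=yes margin=8254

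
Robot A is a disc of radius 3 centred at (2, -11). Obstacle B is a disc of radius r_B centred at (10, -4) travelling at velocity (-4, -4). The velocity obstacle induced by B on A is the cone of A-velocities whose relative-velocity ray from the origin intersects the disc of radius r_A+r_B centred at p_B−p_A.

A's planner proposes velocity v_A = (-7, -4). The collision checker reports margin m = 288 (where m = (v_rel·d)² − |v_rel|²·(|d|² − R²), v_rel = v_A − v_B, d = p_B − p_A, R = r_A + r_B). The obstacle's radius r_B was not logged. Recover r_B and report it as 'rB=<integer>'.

m = 288
d = (8, 7);  v_rel = (-3, 0),  |v_rel|² = 9
v_rel×d = (-3)·(7) − (0)·(8) = -21
since m = R²·9 − (-21)²:  R² = (441 + 288) / 9 = 81
R = √81 = 9  ⇒  r_B = 9 − 3 = 6

rB=6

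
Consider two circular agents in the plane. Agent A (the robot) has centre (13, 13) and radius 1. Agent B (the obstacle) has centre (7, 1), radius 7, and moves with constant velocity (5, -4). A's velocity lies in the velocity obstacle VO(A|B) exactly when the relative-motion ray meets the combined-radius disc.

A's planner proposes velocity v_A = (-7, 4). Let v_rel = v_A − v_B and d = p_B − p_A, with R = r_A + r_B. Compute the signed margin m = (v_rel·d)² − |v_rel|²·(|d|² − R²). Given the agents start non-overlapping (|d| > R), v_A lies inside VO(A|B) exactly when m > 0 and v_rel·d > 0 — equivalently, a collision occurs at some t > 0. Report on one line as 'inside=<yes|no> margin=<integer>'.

d = (-6, -12),  |d|² = 180;  R = 1+7 = 8,  c = 180−8² = 116
v_rel = (-12, 8),  |v_rel|² = 208;  v_rel·d = (-12)·(-6) + (8)·(-12) = -24
208·t² + 48·t + 116 = 0  ⇒  m = (-24)² − 208·116 = -23552
m = -23552 < 0,  v_rel·d = -24 < 0  ⇒  outside

inside=no margin=-23552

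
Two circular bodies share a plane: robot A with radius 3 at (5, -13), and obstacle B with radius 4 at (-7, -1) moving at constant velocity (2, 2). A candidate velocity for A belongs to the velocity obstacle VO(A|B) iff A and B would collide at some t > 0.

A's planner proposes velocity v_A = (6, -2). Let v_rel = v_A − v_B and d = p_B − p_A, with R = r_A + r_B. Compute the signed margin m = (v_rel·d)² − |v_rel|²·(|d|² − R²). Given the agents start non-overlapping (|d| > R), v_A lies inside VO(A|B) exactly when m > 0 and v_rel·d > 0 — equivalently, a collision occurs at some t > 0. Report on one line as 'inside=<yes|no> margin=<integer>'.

d = (-12, 12),  |d|² = 288;  R = 3+4 = 7,  c = 288−7² = 239
v_rel = (4, -4),  |v_rel|² = 32;  v_rel·d = (4)·(-12) + (-4)·(12) = -96
32·t² + 192·t + 239 = 0  ⇒  m = (-96)² − 32·239 = 1568
m = 1568 > 0,  v_rel·d = -96 < 0  ⇒  outside

inside=no margin=1568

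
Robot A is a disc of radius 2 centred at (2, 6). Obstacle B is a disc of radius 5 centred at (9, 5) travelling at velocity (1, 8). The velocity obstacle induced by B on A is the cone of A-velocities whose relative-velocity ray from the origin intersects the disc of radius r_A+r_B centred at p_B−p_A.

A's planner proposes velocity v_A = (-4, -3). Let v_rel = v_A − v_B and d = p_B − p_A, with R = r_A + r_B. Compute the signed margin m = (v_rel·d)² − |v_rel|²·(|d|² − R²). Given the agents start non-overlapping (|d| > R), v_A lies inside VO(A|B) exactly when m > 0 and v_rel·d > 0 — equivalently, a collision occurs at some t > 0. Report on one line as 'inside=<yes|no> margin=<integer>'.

d = (7, -1),  |d|² = 50;  R = 2+5 = 7,  c = 50−7² = 1
v_rel = (-5, -11),  |v_rel|² = 146;  v_rel·d = (-5)·(7) + (-11)·(-1) = -24
146·t² + 48·t + 1 = 0  ⇒  m = (-24)² − 146·1 = 430
m = 430 > 0,  v_rel·d = -24 < 0  ⇒  outside

inside=no margin=430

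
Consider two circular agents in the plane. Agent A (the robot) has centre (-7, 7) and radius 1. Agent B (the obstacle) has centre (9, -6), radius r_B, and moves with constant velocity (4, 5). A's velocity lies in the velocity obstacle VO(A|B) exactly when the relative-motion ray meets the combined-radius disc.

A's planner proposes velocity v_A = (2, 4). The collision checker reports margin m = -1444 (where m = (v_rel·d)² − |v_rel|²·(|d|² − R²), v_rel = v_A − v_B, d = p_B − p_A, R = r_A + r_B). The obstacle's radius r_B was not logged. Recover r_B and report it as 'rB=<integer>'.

m = -1444
d = (16, -13);  v_rel = (-2, -1),  |v_rel|² = 5
v_rel×d = (-2)·(-13) − (-1)·(16) = 42
since m = R²·5 − 42²:  R² = (1764 + -1444) / 5 = 64
R = √64 = 8  ⇒  r_B = 8 − 1 = 7

rB=7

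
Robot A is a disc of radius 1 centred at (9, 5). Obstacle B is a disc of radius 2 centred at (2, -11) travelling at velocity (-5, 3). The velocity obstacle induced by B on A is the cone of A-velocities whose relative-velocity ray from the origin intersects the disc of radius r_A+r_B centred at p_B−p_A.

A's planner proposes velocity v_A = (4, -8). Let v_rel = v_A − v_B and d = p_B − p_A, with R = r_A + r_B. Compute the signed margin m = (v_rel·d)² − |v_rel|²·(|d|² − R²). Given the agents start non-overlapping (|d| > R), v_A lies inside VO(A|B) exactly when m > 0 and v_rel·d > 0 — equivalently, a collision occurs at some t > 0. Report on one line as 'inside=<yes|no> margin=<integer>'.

d = (-7, -16),  |d|² = 305;  R = 1+2 = 3,  c = 305−3² = 296
v_rel = (9, -11),  |v_rel|² = 202;  v_rel·d = (9)·(-7) + (-11)·(-16) = 113
202·t² − 226·t + 296 = 0  ⇒  m = 113² − 202·296 = -47023
m = -47023 < 0,  v_rel·d = 113 > 0  ⇒  outside

inside=no margin=-47023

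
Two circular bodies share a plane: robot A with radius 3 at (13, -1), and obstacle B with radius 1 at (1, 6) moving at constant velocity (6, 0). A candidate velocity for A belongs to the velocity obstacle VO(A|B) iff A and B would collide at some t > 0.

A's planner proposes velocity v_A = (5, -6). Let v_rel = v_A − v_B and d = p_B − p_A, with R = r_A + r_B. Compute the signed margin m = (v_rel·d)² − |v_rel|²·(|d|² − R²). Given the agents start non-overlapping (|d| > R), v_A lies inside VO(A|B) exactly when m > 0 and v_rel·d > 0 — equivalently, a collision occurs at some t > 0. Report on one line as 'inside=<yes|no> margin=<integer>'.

d = (-12, 7),  |d|² = 193;  R = 3+1 = 4,  c = 193−4² = 177
v_rel = (-1, -6),  |v_rel|² = 37;  v_rel·d = (-1)·(-12) + (-6)·(7) = -30
37·t² + 60·t + 177 = 0  ⇒  m = (-30)² − 37·177 = -5649
m = -5649 < 0,  v_rel·d = -30 < 0  ⇒  outside

inside=no margin=-5649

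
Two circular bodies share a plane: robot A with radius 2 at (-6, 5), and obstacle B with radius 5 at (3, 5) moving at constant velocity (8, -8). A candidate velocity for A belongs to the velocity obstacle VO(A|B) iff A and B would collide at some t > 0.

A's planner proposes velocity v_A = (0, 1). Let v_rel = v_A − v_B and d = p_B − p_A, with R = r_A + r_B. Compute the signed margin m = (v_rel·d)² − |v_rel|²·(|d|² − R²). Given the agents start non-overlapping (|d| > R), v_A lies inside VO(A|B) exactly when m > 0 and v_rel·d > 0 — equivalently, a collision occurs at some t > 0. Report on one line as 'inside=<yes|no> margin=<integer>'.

d = (9, 0),  |d|² = 81;  R = 2+5 = 7,  c = 81−7² = 32
v_rel = (-8, 9),  |v_rel|² = 145;  v_rel·d = (-8)·(9) + (9)·(0) = -72
145·t² + 144·t + 32 = 0  ⇒  m = (-72)² − 145·32 = 544
m = 544 > 0,  v_rel·d = -72 < 0  ⇒  outside

inside=no margin=544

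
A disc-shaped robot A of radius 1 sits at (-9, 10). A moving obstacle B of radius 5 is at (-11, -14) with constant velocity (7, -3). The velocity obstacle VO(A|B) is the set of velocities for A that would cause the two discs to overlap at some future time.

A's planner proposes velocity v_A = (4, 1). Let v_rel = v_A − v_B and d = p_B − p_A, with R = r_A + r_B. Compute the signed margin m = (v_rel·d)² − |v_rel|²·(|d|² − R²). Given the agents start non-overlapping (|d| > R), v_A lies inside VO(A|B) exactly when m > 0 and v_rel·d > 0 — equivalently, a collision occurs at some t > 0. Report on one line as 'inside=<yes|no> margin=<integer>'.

d = (-2, -24),  |d|² = 580;  R = 1+5 = 6,  c = 580−6² = 544
v_rel = (-3, 4),  |v_rel|² = 25;  v_rel·d = (-3)·(-2) + (4)·(-24) = -90
25·t² + 180·t + 544 = 0  ⇒  m = (-90)² − 25·544 = -5500
m = -5500 < 0,  v_rel·d = -90 < 0  ⇒  outside

inside=no margin=-5500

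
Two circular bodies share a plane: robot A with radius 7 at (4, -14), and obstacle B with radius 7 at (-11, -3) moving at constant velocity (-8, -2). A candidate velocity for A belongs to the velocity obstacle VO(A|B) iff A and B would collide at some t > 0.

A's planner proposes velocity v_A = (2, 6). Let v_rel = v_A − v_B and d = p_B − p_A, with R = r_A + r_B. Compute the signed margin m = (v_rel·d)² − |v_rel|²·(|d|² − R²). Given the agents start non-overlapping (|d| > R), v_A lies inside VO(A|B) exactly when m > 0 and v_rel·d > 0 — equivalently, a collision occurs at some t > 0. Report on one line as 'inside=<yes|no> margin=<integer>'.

d = (-15, 11),  |d|² = 346;  R = 7+7 = 14,  c = 346−14² = 150
v_rel = (10, 8),  |v_rel|² = 164;  v_rel·d = (10)·(-15) + (8)·(11) = -62
164·t² + 124·t + 150 = 0  ⇒  m = (-62)² − 164·150 = -20756
m = -20756 < 0,  v_rel·d = -62 < 0  ⇒  outside

inside=no margin=-20756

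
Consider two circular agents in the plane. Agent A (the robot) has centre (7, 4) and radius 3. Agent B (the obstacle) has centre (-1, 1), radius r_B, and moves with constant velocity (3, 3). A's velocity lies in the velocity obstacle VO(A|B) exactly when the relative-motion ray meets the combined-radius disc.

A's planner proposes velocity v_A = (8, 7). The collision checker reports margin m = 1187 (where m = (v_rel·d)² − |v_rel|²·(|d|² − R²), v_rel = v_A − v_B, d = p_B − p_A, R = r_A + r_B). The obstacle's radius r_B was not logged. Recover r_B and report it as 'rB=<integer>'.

m = 1187
d = (-8, -3);  v_rel = (5, 4),  |v_rel|² = 41
v_rel×d = (5)·(-3) − (4)·(-8) = 17
since m = R²·41 − 17²:  R² = (289 + 1187) / 41 = 36
R = √36 = 6  ⇒  r_B = 6 − 3 = 3

rB=3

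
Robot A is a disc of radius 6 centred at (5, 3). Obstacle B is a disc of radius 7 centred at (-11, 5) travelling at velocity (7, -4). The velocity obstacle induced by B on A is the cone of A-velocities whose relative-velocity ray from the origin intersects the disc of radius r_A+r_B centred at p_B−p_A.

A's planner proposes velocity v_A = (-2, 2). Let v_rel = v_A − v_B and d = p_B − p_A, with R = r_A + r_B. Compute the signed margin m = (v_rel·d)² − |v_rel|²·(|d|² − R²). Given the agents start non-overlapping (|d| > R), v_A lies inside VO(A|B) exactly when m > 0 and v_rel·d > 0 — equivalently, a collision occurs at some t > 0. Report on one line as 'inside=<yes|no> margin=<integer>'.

d = (-16, 2),  |d|² = 260;  R = 6+7 = 13,  c = 260−13² = 91
v_rel = (-9, 6),  |v_rel|² = 117;  v_rel·d = (-9)·(-16) + (6)·(2) = 156
117·t² − 312·t + 91 = 0  ⇒  m = 156² − 117·91 = 13689
m = 13689 > 0,  v_rel·d = 156 > 0  ⇒  inside

inside=yes margin=13689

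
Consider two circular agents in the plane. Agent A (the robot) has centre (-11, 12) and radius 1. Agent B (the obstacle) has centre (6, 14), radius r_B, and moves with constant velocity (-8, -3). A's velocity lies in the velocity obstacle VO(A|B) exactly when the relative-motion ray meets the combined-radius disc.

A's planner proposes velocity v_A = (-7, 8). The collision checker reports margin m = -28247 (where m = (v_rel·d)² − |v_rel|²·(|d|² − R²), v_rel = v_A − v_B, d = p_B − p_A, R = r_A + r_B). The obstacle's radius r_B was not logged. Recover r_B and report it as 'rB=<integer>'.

m = -28247
d = (17, 2);  v_rel = (1, 11),  |v_rel|² = 122
v_rel×d = (1)·(2) − (11)·(17) = -185
since m = R²·122 − (-185)²:  R² = (34225 + -28247) / 122 = 49
R = √49 = 7  ⇒  r_B = 7 − 1 = 6

rB=6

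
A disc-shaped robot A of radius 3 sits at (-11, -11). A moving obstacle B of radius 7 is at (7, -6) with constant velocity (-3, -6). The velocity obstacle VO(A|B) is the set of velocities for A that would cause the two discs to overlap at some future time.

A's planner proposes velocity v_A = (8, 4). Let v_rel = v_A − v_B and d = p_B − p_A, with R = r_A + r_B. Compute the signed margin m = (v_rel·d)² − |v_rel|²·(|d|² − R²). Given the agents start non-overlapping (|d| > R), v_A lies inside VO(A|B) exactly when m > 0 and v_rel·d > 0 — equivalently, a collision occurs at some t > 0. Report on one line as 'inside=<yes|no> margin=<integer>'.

d = (18, 5),  |d|² = 349;  R = 3+7 = 10,  c = 349−10² = 249
v_rel = (11, 10),  |v_rel|² = 221;  v_rel·d = (11)·(18) + (10)·(5) = 248
221·t² − 496·t + 249 = 0  ⇒  m = 248² − 221·249 = 6475
m = 6475 > 0,  v_rel·d = 248 > 0  ⇒  inside

inside=yes margin=6475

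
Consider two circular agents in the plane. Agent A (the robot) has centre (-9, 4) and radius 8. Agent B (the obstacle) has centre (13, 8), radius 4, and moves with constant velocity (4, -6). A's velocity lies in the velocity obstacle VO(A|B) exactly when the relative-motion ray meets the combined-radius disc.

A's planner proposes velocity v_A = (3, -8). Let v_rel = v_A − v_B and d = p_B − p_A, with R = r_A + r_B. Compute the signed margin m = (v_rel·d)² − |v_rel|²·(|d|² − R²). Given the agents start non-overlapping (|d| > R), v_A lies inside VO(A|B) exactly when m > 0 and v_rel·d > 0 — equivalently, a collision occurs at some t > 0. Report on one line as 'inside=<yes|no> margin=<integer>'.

d = (22, 4),  |d|² = 500;  R = 8+4 = 12,  c = 500−12² = 356
v_rel = (-1, -2),  |v_rel|² = 5;  v_rel·d = (-1)·(22) + (-2)·(4) = -30
5·t² + 60·t + 356 = 0  ⇒  m = (-30)² − 5·356 = -880
m = -880 < 0,  v_rel·d = -30 < 0  ⇒  outside

inside=no margin=-880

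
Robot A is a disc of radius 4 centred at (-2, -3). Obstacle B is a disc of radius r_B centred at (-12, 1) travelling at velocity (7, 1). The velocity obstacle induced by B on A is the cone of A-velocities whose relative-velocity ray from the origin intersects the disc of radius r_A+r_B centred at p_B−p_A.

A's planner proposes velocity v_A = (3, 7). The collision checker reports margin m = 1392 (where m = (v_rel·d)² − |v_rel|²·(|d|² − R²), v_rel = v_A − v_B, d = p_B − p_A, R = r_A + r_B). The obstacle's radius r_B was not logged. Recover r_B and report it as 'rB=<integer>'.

m = 1392
d = (-10, 4);  v_rel = (-4, 6),  |v_rel|² = 52
v_rel×d = (-4)·(4) − (6)·(-10) = 44
since m = R²·52 − 44²:  R² = (1936 + 1392) / 52 = 64
R = √64 = 8  ⇒  r_B = 8 − 4 = 4

rB=4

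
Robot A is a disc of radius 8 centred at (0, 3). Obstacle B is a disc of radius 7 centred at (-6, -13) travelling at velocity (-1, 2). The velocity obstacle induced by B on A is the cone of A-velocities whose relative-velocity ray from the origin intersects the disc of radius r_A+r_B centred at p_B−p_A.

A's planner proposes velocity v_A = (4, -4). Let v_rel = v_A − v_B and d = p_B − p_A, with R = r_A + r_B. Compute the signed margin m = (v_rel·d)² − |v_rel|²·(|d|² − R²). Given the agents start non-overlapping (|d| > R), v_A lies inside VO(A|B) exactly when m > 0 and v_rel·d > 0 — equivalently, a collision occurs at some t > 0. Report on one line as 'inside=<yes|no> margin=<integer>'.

d = (-6, -16),  |d|² = 292;  R = 8+7 = 15,  c = 292−15² = 67
v_rel = (5, -6),  |v_rel|² = 61;  v_rel·d = (5)·(-6) + (-6)·(-16) = 66
61·t² − 132·t + 67 = 0  ⇒  m = 66² − 61·67 = 269
m = 269 > 0,  v_rel·d = 66 > 0  ⇒  inside

inside=yes margin=269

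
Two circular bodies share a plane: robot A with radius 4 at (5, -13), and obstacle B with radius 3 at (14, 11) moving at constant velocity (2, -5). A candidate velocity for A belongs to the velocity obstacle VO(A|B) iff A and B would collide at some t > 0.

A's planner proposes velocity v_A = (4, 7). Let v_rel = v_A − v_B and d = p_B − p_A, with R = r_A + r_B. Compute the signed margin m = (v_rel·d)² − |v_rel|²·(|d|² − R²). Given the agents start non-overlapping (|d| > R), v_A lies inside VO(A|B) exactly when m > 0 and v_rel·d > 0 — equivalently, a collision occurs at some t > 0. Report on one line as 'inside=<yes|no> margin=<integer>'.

d = (9, 24),  |d|² = 657;  R = 4+3 = 7,  c = 657−7² = 608
v_rel = (2, 12),  |v_rel|² = 148;  v_rel·d = (2)·(9) + (12)·(24) = 306
148·t² − 612·t + 608 = 0  ⇒  m = 306² − 148·608 = 3652
m = 3652 > 0,  v_rel·d = 306 > 0  ⇒  inside

inside=yes margin=3652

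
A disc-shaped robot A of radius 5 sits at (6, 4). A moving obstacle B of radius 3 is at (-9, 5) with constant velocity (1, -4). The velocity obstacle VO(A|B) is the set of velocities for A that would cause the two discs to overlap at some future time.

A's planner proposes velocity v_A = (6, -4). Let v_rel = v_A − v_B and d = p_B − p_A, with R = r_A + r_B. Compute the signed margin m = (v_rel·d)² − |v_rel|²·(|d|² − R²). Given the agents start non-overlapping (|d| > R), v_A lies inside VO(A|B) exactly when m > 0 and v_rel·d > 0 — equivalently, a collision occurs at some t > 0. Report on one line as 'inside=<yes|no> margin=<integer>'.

d = (-15, 1),  |d|² = 226;  R = 5+3 = 8,  c = 226−8² = 162
v_rel = (5, 0),  |v_rel|² = 25;  v_rel·d = (5)·(-15) + (0)·(1) = -75
25·t² + 150·t + 162 = 0  ⇒  m = (-75)² − 25·162 = 1575
m = 1575 > 0,  v_rel·d = -75 < 0  ⇒  outside

inside=no margin=1575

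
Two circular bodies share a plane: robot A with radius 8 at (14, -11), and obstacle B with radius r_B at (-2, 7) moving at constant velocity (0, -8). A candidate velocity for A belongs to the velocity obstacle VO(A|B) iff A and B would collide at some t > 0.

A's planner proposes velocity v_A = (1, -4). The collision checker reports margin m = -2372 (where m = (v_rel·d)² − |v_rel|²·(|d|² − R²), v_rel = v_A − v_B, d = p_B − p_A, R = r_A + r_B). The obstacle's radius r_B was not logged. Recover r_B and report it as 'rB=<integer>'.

m = -2372
d = (-16, 18);  v_rel = (1, 4),  |v_rel|² = 17
v_rel×d = (1)·(18) − (4)·(-16) = 82
since m = R²·17 − 82²:  R² = (6724 + -2372) / 17 = 256
R = √256 = 16  ⇒  r_B = 16 − 8 = 8

rB=8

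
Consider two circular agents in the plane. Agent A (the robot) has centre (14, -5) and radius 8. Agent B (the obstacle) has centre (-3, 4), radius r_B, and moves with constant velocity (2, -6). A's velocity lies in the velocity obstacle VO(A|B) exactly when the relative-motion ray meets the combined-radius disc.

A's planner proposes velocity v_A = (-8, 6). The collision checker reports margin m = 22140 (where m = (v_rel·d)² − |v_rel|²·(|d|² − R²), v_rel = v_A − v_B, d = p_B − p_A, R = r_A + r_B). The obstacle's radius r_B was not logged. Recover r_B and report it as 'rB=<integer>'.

m = 22140
d = (-17, 9);  v_rel = (-10, 12),  |v_rel|² = 244
v_rel×d = (-10)·(9) − (12)·(-17) = 114
since m = R²·244 − 114²:  R² = (12996 + 22140) / 244 = 144
R = √144 = 12  ⇒  r_B = 12 − 8 = 4

rB=4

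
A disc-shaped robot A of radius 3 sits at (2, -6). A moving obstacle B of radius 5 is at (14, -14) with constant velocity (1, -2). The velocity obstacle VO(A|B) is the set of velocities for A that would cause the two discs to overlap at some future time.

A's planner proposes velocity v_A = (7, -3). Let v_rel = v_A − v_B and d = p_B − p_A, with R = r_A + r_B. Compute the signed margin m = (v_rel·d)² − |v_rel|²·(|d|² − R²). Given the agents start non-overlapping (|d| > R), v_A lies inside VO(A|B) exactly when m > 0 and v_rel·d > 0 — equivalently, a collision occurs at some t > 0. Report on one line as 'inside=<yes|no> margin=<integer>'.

d = (12, -8),  |d|² = 208;  R = 3+5 = 8,  c = 208−8² = 144
v_rel = (6, -1),  |v_rel|² = 37;  v_rel·d = (6)·(12) + (-1)·(-8) = 80
37·t² − 160·t + 144 = 0  ⇒  m = 80² − 37·144 = 1072
m = 1072 > 0,  v_rel·d = 80 > 0  ⇒  inside

inside=yes margin=1072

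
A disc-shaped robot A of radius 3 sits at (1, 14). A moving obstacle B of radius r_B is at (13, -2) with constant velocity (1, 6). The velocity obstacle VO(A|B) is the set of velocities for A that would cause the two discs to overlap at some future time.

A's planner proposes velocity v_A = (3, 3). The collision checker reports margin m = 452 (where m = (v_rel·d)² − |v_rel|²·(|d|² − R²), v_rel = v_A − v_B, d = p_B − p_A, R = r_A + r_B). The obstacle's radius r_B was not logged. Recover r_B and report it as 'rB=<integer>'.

m = 452
d = (12, -16);  v_rel = (2, -3),  |v_rel|² = 13
v_rel×d = (2)·(-16) − (-3)·(12) = 4
since m = R²·13 − 4²:  R² = (16 + 452) / 13 = 36
R = √36 = 6  ⇒  r_B = 6 − 3 = 3

rB=3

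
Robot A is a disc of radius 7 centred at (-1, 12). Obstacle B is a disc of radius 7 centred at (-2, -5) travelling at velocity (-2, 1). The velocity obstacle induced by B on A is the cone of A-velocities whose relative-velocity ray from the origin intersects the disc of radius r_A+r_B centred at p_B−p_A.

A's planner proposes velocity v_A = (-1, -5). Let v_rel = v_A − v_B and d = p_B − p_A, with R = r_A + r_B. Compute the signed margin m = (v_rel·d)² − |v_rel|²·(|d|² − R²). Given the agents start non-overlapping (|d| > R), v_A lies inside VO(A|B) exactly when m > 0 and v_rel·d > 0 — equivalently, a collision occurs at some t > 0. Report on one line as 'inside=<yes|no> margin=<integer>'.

d = (-1, -17),  |d|² = 290;  R = 7+7 = 14,  c = 290−14² = 94
v_rel = (1, -6),  |v_rel|² = 37;  v_rel·d = (1)·(-1) + (-6)·(-17) = 101
37·t² − 202·t + 94 = 0  ⇒  m = 101² − 37·94 = 6723
m = 6723 > 0,  v_rel·d = 101 > 0  ⇒  inside

inside=yes margin=6723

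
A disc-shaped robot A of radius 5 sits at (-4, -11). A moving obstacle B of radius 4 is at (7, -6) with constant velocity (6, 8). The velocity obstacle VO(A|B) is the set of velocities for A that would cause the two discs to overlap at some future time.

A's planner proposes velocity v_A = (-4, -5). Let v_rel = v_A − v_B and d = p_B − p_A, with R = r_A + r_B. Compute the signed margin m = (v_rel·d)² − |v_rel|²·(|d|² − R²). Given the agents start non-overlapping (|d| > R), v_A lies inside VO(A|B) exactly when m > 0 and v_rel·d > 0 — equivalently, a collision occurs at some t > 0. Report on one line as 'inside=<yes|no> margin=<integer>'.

d = (11, 5),  |d|² = 146;  R = 5+4 = 9,  c = 146−9² = 65
v_rel = (-10, -13),  |v_rel|² = 269;  v_rel·d = (-10)·(11) + (-13)·(5) = -175
269·t² + 350·t + 65 = 0  ⇒  m = (-175)² − 269·65 = 13140
m = 13140 > 0,  v_rel·d = -175 < 0  ⇒  outside

inside=no margin=13140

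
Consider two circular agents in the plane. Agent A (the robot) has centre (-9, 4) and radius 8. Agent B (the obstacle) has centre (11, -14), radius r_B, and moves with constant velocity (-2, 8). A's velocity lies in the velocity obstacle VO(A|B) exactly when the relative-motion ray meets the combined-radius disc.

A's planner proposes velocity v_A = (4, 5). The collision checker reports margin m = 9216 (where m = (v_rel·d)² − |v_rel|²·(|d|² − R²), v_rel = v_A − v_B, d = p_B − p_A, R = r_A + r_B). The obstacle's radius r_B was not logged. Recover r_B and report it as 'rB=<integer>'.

m = 9216
d = (20, -18);  v_rel = (6, -3),  |v_rel|² = 45
v_rel×d = (6)·(-18) − (-3)·(20) = -48
since m = R²·45 − (-48)²:  R² = (2304 + 9216) / 45 = 256
R = √256 = 16  ⇒  r_B = 16 − 8 = 8

rB=8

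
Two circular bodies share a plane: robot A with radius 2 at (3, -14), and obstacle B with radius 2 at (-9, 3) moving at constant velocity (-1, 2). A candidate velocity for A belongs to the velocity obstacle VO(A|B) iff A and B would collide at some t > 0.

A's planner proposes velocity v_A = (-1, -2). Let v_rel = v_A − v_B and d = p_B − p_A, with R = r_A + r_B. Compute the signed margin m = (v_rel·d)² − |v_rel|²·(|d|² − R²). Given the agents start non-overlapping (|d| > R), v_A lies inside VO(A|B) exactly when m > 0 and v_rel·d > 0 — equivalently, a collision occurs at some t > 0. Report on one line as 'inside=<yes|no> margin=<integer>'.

d = (-12, 17),  |d|² = 433;  R = 2+2 = 4,  c = 433−4² = 417
v_rel = (0, -4),  |v_rel|² = 16;  v_rel·d = (0)·(-12) + (-4)·(17) = -68
16·t² + 136·t + 417 = 0  ⇒  m = (-68)² − 16·417 = -2048
m = -2048 < 0,  v_rel·d = -68 < 0  ⇒  outside

inside=no margin=-2048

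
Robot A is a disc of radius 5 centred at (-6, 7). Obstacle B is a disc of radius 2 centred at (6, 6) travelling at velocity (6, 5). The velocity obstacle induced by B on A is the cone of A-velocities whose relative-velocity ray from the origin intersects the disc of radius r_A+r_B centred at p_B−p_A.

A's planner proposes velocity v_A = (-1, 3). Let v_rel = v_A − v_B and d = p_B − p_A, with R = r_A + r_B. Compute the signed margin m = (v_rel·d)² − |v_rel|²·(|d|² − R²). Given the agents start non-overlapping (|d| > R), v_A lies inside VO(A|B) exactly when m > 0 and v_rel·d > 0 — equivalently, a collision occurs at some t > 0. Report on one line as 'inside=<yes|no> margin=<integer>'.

d = (12, -1),  |d|² = 145;  R = 5+2 = 7,  c = 145−7² = 96
v_rel = (-7, -2),  |v_rel|² = 53;  v_rel·d = (-7)·(12) + (-2)·(-1) = -82
53·t² + 164·t + 96 = 0  ⇒  m = (-82)² − 53·96 = 1636
m = 1636 > 0,  v_rel·d = -82 < 0  ⇒  outside

inside=no margin=1636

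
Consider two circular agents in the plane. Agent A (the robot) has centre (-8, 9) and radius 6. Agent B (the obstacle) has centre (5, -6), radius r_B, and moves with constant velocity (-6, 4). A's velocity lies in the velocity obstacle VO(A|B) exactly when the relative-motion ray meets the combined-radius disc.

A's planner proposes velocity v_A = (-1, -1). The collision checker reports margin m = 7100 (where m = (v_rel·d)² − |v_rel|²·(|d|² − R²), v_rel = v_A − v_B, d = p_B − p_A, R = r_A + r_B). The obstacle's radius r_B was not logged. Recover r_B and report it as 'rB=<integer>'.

m = 7100
d = (13, -15);  v_rel = (5, -5),  |v_rel|² = 50
v_rel×d = (5)·(-15) − (-5)·(13) = -10
since m = R²·50 − (-10)²:  R² = (100 + 7100) / 50 = 144
R = √144 = 12  ⇒  r_B = 12 − 6 = 6

rB=6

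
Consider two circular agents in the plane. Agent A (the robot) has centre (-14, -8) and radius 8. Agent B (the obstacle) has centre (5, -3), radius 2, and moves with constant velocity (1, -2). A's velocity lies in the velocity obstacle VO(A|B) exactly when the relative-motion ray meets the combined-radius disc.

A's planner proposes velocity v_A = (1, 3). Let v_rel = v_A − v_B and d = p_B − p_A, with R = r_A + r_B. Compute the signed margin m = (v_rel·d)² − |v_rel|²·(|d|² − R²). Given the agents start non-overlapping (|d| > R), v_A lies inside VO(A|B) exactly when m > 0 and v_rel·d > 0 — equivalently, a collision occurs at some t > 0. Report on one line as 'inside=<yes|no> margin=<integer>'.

d = (19, 5),  |d|² = 386;  R = 8+2 = 10,  c = 386−10² = 286
v_rel = (0, 5),  |v_rel|² = 25;  v_rel·d = (0)·(19) + (5)·(5) = 25
25·t² − 50·t + 286 = 0  ⇒  m = 25² − 25·286 = -6525
m = -6525 < 0,  v_rel·d = 25 > 0  ⇒  outside

inside=no margin=-6525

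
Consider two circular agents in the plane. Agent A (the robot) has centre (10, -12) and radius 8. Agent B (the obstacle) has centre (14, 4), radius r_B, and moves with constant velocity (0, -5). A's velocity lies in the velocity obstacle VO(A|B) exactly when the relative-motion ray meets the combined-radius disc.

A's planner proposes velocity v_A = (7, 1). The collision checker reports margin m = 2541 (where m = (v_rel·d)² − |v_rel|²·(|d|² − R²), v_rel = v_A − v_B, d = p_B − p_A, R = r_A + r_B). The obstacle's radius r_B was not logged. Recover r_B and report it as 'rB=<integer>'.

m = 2541
d = (4, 16);  v_rel = (7, 6),  |v_rel|² = 85
v_rel×d = (7)·(16) − (6)·(4) = 88
since m = R²·85 − 88²:  R² = (7744 + 2541) / 85 = 121
R = √121 = 11  ⇒  r_B = 11 − 8 = 3

rB=3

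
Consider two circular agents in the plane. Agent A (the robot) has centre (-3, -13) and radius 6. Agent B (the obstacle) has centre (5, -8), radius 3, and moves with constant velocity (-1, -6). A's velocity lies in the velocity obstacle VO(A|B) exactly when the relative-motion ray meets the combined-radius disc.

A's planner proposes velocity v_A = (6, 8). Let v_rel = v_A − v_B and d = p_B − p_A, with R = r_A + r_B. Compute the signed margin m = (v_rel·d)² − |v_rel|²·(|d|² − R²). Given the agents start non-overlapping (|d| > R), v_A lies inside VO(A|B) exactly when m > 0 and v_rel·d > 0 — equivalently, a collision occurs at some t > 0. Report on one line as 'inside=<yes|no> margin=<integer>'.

d = (8, 5),  |d|² = 89;  R = 6+3 = 9,  c = 89−9² = 8
v_rel = (7, 14),  |v_rel|² = 245;  v_rel·d = (7)·(8) + (14)·(5) = 126
245·t² − 252·t + 8 = 0  ⇒  m = 126² − 245·8 = 13916
m = 13916 > 0,  v_rel·d = 126 > 0  ⇒  inside

inside=yes margin=13916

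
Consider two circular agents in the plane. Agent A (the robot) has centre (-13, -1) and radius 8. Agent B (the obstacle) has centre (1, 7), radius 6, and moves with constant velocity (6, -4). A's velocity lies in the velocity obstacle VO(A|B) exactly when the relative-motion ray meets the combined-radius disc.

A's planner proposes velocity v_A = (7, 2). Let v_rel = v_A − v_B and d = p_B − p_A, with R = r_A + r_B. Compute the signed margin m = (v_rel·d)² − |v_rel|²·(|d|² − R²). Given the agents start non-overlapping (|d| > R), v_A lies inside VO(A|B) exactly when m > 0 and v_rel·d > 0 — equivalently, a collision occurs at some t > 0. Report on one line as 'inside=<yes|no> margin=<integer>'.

d = (14, 8),  |d|² = 260;  R = 8+6 = 14,  c = 260−14² = 64
v_rel = (1, 6),  |v_rel|² = 37;  v_rel·d = (1)·(14) + (6)·(8) = 62
37·t² − 124·t + 64 = 0  ⇒  m = 62² − 37·64 = 1476
m = 1476 > 0,  v_rel·d = 62 > 0  ⇒  inside

inside=yes margin=1476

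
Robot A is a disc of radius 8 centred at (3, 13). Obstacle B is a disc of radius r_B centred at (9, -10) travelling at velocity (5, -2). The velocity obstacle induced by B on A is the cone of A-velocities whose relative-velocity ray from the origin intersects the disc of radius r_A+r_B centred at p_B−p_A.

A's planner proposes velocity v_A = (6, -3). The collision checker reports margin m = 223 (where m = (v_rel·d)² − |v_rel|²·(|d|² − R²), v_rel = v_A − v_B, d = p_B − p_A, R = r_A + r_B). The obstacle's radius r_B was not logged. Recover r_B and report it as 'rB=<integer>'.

m = 223
d = (6, -23);  v_rel = (1, -1),  |v_rel|² = 2
v_rel×d = (1)·(-23) − (-1)·(6) = -17
since m = R²·2 − (-17)²:  R² = (289 + 223) / 2 = 256
R = √256 = 16  ⇒  r_B = 16 − 8 = 8

rB=8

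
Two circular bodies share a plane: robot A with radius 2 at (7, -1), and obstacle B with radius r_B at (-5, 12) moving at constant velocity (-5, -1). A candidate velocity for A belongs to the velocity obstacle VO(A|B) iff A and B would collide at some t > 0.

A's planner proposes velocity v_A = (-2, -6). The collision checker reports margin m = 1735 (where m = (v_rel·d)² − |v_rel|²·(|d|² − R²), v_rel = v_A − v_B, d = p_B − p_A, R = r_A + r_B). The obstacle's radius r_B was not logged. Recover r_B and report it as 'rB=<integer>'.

m = 1735
d = (-12, 13);  v_rel = (3, -5),  |v_rel|² = 34
v_rel×d = (3)·(13) − (-5)·(-12) = -21
since m = R²·34 − (-21)²:  R² = (441 + 1735) / 34 = 64
R = √64 = 8  ⇒  r_B = 8 − 2 = 6

rB=6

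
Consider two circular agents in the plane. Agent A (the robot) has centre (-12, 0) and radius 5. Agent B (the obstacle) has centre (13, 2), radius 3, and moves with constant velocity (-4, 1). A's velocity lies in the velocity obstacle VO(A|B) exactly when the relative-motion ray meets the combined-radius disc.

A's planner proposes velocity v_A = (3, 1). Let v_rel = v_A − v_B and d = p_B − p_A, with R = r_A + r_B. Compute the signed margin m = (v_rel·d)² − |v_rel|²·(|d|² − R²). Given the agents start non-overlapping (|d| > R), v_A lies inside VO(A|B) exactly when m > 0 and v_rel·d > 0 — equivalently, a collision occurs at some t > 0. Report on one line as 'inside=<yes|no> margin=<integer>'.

d = (25, 2),  |d|² = 629;  R = 5+3 = 8,  c = 629−8² = 565
v_rel = (7, 0),  |v_rel|² = 49;  v_rel·d = (7)·(25) + (0)·(2) = 175
49·t² − 350·t + 565 = 0  ⇒  m = 175² − 49·565 = 2940
m = 2940 > 0,  v_rel·d = 175 > 0  ⇒  inside

inside=yes margin=2940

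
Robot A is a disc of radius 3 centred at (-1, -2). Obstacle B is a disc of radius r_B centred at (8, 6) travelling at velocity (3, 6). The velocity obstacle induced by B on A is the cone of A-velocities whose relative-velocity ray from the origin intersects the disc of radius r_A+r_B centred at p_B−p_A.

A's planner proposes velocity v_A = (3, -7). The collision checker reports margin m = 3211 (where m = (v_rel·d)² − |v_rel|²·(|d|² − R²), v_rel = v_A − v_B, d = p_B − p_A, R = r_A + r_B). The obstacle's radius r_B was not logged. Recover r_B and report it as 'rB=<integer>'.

m = 3211
d = (9, 8);  v_rel = (0, -13),  |v_rel|² = 169
v_rel×d = (0)·(8) − (-13)·(9) = 117
since m = R²·169 − 117²:  R² = (13689 + 3211) / 169 = 100
R = √100 = 10  ⇒  r_B = 10 − 3 = 7

rB=7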